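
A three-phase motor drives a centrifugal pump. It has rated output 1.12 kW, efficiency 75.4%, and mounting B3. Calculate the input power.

P_out = 1120 W
P_in = P_out/η = 1120/0.754 = 1485 W = 1.49 kW

1.49 kW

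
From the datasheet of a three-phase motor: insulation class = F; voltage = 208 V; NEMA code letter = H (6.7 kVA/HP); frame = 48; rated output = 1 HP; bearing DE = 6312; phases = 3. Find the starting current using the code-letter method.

18.6 A

S_LR = 6.7 × 1 = 6.7 kVA
I_LR = S_LR/(√3·V_L) = 6700/(1.732×208) = 18.6 A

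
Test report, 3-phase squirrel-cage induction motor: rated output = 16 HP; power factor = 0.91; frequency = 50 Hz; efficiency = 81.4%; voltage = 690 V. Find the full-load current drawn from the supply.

13.5 A

P_out = 16 × 746 = 11936 W
P_in = P_out / η = 11936 / 0.814 = 14663 W
I_L = P_in / (√3·V_L·cosφ) = 14663 / (1.732 × 690 × 0.91) = 13.5 A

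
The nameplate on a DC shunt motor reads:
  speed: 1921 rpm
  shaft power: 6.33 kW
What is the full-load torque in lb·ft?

ω = 2π × 1921/60 = 201.2 rad/s
τ = P/ω = 6330/201.2 = 31.46 N·m
In lb·ft: 31.46/1.356 = 23.2 lb·ft

23.2 lb·ft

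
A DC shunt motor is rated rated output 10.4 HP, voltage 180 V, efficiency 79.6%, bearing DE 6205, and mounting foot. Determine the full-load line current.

54.1 A

P_out = 10.4 × 746 = 7758 W
P_in = P_out / η = 7758 / 0.796 = 9746 W
I = P_in / V = 9746 / 180 = 54.1 A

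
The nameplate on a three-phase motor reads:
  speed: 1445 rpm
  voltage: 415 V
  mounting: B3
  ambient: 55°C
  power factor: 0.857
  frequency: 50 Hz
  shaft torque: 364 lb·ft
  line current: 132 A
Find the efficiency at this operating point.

91.8 %

τ = 364 lb·ft × 1.356 = 493.6 N·m
ω = 2π × 1445/60 = 151.3 rad/s; P_out = τω = 493.6 × 151.3 = 74682 W
P_in = √3·V_L·I_L·cosφ = 1.732 × 415 × 132 × 0.857 = 81311 W
η = P_out / P_in = 74682 / 81311 = 0.918 = 91.8%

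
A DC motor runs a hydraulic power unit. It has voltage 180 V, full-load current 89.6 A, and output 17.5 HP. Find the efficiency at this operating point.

80.9 %

P_out = 17.5 × 746 = 13055 W
P_in = V·I = 180 × 89.6 = 16128 W
η = P_out / P_in = 13055 / 16128 = 0.809 = 80.9%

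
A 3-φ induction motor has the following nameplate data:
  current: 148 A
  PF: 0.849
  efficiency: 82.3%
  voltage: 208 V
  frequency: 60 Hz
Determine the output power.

P_in = √3·V·I·cosφ = 1.732 × 208 × 148 × 0.849 = 45267 W
P_out = η·P_in = 0.823 × 45267 = 37255 W

37.3 kW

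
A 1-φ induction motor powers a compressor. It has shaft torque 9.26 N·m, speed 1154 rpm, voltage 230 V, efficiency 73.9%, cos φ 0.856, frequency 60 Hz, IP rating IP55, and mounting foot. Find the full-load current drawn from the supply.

ω = 2π×1154/60 = 120.8 rad/s; P_out = τω = 9.26 × 120.8 = 1119 W
P_in = P_out / η = 1119 / 0.739 = 1514 W
I = P_in / (V·cosφ) = 1514 / (230 × 0.856) = 7.69 A

7.69 A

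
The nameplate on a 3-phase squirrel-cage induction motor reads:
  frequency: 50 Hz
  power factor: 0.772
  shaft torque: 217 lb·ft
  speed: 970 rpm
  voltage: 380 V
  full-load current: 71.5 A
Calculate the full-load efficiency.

82.3 %

τ = 217 lb·ft × 1.356 = 294.3 N·m
ω = 2π × 970/60 = 101.6 rad/s; P_out = τω = 294.3 × 101.6 = 29901 W
P_in = √3·V_L·I_L·cosφ = 1.732 × 380 × 71.5 × 0.772 = 36329 W
η = P_out / P_in = 29901 / 36329 = 0.823 = 82.3%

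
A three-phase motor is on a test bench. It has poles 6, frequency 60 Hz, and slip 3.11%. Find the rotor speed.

1163 rpm

n_s = 120f/p = 120×60/6 = 1200 rpm
n = n_s(1 − s) = 1200 × (1 − 0.0311) = 1163 rpm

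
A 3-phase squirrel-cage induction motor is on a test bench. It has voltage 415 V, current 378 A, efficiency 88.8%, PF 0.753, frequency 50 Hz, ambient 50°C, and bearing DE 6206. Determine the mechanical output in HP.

P_in = √3·V·I·cosφ = 1.732 × 415 × 378 × 0.753 = 204589 W
P_out = η·P_in = 0.888 × 204589 = 181675 W
= 181675/746 = 244 HP

244 HP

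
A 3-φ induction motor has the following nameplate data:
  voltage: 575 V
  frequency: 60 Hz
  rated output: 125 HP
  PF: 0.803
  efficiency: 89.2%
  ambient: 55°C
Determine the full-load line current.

131 A

P_out = 125 × 746 = 93250 W
P_in = P_out / η = 93250 / 0.892 = 104540 W
I_L = P_in / (√3·V_L·cosφ) = 104540 / (1.732 × 575 × 0.803) = 131 A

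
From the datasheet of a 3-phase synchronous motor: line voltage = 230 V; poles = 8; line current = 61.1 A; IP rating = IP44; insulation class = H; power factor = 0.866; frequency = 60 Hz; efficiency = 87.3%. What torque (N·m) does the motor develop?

195 N·m

P_in = √3·V·I·cosφ = 1.732 × 230 × 61.1 × 0.866 = 21078 W
P_out = η·P_in = 0.873 × 21078 = 18401 W
n = n_s = 120×60/8 = 900 rpm (synchronous)
ω = 2π×900/60 = 94.25 rad/s
τ = P_out/ω = 18401/94.25 = 195 N·m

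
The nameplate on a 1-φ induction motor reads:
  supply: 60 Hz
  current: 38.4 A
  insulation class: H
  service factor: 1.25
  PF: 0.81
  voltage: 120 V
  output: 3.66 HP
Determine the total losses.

1 kW

P_in = V·I·cosφ = 120×38.4×0.81 = 3732 W
P_out = 3.66×746 = 2730 W
Losses = P_in − P_out = 3732 − 2730 = 1002 W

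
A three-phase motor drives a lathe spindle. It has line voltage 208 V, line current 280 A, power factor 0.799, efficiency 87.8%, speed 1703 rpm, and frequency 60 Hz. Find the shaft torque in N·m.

P_in = √3·V·I·cosφ = 1.732 × 208 × 280 × 0.799 = 80596 W
P_out = η·P_in = 0.878 × 80596 = 70763 W
n = 1703 rpm
ω = 2π×1703/60 = 178.3 rad/s
τ = P_out/ω = 70763/178.3 = 397 N·m

397 N·m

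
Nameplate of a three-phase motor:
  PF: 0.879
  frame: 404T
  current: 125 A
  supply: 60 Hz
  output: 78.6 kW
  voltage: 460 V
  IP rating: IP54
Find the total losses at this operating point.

P_in = √3·V·I·cosφ = 1.732×460×125×0.879 = 87540 W
P_out = 78600 W
Losses = P_in − P_out = 87540 − 78600 = 8940 W

8940 W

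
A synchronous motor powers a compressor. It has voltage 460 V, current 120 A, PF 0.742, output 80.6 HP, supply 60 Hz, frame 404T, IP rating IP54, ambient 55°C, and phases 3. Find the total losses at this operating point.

P_in = √3·V·I·cosφ = 1.732×460×120×0.742 = 70940 W
P_out = 80.6×746 = 60128 W
Losses = P_in − P_out = 70940 − 60128 = 10812 W

10.8 kW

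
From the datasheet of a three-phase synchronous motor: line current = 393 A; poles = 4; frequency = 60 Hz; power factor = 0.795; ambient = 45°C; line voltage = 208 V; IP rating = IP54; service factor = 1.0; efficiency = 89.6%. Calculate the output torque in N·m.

535 N·m

P_in = √3·V·I·cosφ = 1.732 × 208 × 393 × 0.795 = 112557 W
P_out = η·P_in = 0.896 × 112557 = 100851 W
n = n_s = 120×60/4 = 1800 rpm (synchronous)
ω = 2π×1800/60 = 188.5 rad/s
τ = P_out/ω = 100851/188.5 = 535 N·m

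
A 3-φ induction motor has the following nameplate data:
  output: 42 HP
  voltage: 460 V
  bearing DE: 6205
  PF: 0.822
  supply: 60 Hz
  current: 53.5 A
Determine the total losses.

P_in = √3·V·I·cosφ = 1.732×460×53.5×0.822 = 35037 W
P_out = 42×746 = 31332 W
Losses = P_in − P_out = 35037 − 31332 = 3705 W

3.71 kW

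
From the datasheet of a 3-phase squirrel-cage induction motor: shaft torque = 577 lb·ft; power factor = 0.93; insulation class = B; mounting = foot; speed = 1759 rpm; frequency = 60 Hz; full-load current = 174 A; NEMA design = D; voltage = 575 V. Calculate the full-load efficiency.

89.4 %

τ = 577 lb·ft × 1.356 = 782.4 N·m
ω = 2π × 1759/60 = 184.2 rad/s; P_out = τω = 782.4 × 184.2 = 144118 W
P_in = √3·V_L·I_L·cosφ = 1.732 × 575 × 174 × 0.93 = 161157 W
η = P_out / P_in = 144118 / 161157 = 0.894 = 89.4%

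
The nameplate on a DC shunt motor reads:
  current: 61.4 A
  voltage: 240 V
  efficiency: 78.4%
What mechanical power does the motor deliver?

11.6 kW

P_in = V·I = 240 × 61.4 = 14736 W
P_out = η·P_in = 0.784 × 14736 = 11553 W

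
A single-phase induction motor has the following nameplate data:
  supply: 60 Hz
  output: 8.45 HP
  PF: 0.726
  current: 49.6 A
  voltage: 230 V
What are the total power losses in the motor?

1.98 kW

P_in = V·I·cosφ = 230×49.6×0.726 = 8282 W
P_out = 8.45×746 = 6304 W
Losses = P_in − P_out = 8282 − 6304 = 1978 W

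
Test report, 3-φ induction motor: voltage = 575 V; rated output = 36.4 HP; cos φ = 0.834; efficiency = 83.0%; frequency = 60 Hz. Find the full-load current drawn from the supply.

39.4 A

P_out = 36.4 × 746 = 27154 W
P_in = P_out / η = 27154 / 0.830 = 32716 W
I_L = P_in / (√3·V_L·cosφ) = 32716 / (1.732 × 575 × 0.834) = 39.4 A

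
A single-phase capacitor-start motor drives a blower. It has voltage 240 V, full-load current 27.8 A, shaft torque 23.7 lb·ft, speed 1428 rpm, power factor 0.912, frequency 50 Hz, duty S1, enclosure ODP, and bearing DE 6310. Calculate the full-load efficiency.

79.0 %

τ = 23.7 lb·ft × 1.356 = 32.14 N·m
ω = 2π × 1428/60 = 149.5 rad/s; P_out = τω = 32.14 × 149.5 = 4805 W
P_in = V·I·cosφ = 240 × 27.8 × 0.912 = 6085 W
η = P_out / P_in = 4805 / 6085 = 0.790 = 79.0%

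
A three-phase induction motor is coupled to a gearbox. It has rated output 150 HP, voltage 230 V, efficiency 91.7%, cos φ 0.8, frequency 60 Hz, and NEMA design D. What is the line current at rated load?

383 A

P_out = 150 × 746 = 111900 W
P_in = P_out / η = 111900 / 0.917 = 122028 W
I_L = P_in / (√3·V_L·cosφ) = 122028 / (1.732 × 230 × 0.8) = 383 A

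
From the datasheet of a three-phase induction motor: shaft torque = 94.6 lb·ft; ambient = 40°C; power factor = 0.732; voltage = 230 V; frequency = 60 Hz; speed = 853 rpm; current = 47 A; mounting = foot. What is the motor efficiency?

83.6 %

τ = 94.6 lb·ft × 1.356 = 128.3 N·m
ω = 2π × 853/60 = 89.33 rad/s; P_out = τω = 128.3 × 89.33 = 11461 W
P_in = √3·V_L·I_L·cosφ = 1.732 × 230 × 47 × 0.732 = 13705 W
η = P_out / P_in = 11461 / 13705 = 0.836 = 83.6%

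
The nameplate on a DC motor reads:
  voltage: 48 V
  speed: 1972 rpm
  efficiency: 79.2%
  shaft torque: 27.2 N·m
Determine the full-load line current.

ω = 2π×1972/60 = 206.5 rad/s; P_out = τω = 27.2 × 206.5 = 5617 W
P_in = P_out / η = 5617 / 0.792 = 7092 W
I = P_in / V = 7092 / 48 = 148 A

148 A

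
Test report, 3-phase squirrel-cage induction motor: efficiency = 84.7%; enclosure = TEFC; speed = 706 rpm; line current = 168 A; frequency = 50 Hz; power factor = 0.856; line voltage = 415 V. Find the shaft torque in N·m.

1180 N·m

P_in = √3·V·I·cosφ = 1.732 × 415 × 168 × 0.856 = 103366 W
P_out = η·P_in = 0.847 × 103366 = 87551 W
n = 706 rpm
ω = 2π×706/60 = 73.93 rad/s
τ = P_out/ω = 87551/73.93 = 1180 N·m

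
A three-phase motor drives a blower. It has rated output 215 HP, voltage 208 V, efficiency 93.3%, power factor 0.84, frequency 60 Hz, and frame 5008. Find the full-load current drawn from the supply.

P_out = 215 × 746 = 160390 W
P_in = P_out / η = 160390 / 0.933 = 171908 W
I_L = P_in / (√3·V_L·cosφ) = 171908 / (1.732 × 208 × 0.84) = 568 A

568 A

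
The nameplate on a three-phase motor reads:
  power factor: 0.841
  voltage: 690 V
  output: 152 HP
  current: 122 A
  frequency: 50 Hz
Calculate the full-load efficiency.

P_out = 152 × 746 = 113392 W
P_in = √3·V_L·I_L·cosφ = 1.732 × 690 × 122 × 0.841 = 122618 W
η = P_out / P_in = 113392 / 122618 = 0.925 = 92.5%

92.5 %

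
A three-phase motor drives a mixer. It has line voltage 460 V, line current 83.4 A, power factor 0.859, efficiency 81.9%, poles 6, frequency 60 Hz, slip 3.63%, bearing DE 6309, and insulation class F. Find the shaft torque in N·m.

386 N·m

P_in = √3·V·I·cosφ = 1.732 × 460 × 83.4 × 0.859 = 57077 W
P_out = η·P_in = 0.819 × 57077 = 46746 W
n_s = 120×60/6 = 1200 rpm; n = 1200×(1−0.0363) = 1156 rpm
ω = 2π×1156/60 = 121.1 rad/s
τ = P_out/ω = 46746/121.1 = 386 N·m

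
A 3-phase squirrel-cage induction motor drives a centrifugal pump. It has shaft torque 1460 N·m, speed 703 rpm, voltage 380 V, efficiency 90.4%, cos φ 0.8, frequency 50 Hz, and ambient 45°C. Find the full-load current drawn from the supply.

226 A

ω = 2π×703/60 = 73.62 rad/s; P_out = τω = 1460 × 73.62 = 107485 W
P_in = P_out / η = 107485 / 0.904 = 118899 W
I_L = P_in / (√3·V_L·cosφ) = 118899 / (1.732 × 380 × 0.8) = 226 A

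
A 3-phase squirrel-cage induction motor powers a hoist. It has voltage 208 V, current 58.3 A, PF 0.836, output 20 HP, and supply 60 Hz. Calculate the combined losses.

P_in = √3·V·I·cosφ = 1.732×208×58.3×0.836 = 17558 W
P_out = 20×746 = 14920 W
Losses = P_in − P_out = 17558 − 14920 = 2638 W

2.64 kW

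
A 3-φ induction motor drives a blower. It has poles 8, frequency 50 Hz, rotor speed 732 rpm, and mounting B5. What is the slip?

2.40 %

n_s = 120f/p = 120×50/8 = 750 rpm
s = (n_s − n)/n_s = (750 − 732)/750 = 0.0240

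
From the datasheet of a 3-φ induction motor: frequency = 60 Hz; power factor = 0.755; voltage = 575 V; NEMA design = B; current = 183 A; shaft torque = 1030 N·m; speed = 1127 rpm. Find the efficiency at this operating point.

ω = 2π × 1127/60 = 118 rad/s; P_out = τω = 1030 × 118 = 121540 W
P_in = √3·V_L·I_L·cosφ = 1.732 × 575 × 183 × 0.755 = 137599 W
η = P_out / P_in = 121540 / 137599 = 0.883 = 88.3%

88.3 %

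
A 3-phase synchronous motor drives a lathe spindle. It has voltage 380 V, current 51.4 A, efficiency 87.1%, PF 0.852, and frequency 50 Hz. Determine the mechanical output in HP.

P_in = √3·V·I·cosφ = 1.732 × 380 × 51.4 × 0.852 = 28823 W
P_out = η·P_in = 0.871 × 28823 = 25105 W
= 25105/746 = 33.7 HP

33.7 HP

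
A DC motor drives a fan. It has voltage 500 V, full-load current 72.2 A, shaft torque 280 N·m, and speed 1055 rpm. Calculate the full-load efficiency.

85.7 %

ω = 2π × 1055/60 = 110.5 rad/s; P_out = τω = 280 × 110.5 = 30940 W
P_in = V·I = 500 × 72.2 = 36100 W
η = P_out / P_in = 30940 / 36100 = 0.857 = 85.7%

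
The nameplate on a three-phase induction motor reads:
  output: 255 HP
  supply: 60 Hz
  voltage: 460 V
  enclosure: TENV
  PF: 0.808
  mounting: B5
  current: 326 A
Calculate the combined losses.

19600 W

P_in = √3·V·I·cosφ = 1.732×460×326×0.808 = 209862 W
P_out = 255×746 = 190230 W
Losses = P_in − P_out = 209862 − 190230 = 19632 W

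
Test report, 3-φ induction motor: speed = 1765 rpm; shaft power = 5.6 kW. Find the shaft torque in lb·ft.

22.3 lb·ft

ω = 2π × 1765/60 = 184.8 rad/s
τ = P/ω = 5600/184.8 = 30.3 N·m
In lb·ft: 30.3/1.356 = 22.3 lb·ft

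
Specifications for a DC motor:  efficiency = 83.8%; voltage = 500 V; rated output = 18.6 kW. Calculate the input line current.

44.4 A

P_out = 18.6 kW = 18600 W
P_in = P_out / η = 18600 / 0.838 = 22196 W
I = P_in / V = 22196 / 500 = 44.4 A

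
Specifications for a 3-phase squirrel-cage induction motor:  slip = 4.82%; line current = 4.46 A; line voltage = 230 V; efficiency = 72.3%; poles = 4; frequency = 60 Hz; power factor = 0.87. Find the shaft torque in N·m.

6.23 N·m

P_in = √3·V·I·cosφ = 1.732 × 230 × 4.46 × 0.87 = 1546 W
P_out = η·P_in = 0.723 × 1546 = 1118 W
n_s = 120×60/4 = 1800 rpm; n = 1800×(1−0.0482) = 1713 rpm
ω = 2π×1713/60 = 179.4 rad/s
τ = P_out/ω = 1118/179.4 = 6.23 N·m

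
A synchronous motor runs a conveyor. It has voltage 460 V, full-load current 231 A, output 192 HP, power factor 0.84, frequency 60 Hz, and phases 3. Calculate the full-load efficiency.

92.6 %

P_out = 192 × 746 = 143232 W
P_in = √3·V_L·I_L·cosφ = 1.732 × 460 × 231 × 0.84 = 154596 W
η = P_out / P_in = 143232 / 154596 = 0.926 = 92.6%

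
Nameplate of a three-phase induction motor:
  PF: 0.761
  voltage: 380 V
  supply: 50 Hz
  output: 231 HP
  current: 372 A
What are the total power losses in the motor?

P_in = √3·V·I·cosφ = 1.732×380×372×0.761 = 186320 W
P_out = 231×746 = 172326 W
Losses = P_in − P_out = 186320 − 172326 = 13994 W

14000 W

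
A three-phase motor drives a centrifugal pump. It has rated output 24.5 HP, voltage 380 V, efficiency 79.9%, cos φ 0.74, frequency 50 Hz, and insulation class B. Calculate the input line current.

P_out = 24.5 × 746 = 18277 W
P_in = P_out / η = 18277 / 0.799 = 22875 W
I_L = P_in / (√3·V_L·cosφ) = 22875 / (1.732 × 380 × 0.74) = 47 A

47 A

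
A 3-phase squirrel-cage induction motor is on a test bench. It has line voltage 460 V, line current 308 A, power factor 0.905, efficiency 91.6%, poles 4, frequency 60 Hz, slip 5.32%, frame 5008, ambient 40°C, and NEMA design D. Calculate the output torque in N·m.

1140 N·m

P_in = √3·V·I·cosφ = 1.732 × 460 × 308 × 0.905 = 222078 W
P_out = η·P_in = 0.916 × 222078 = 203423 W
n_s = 120×60/4 = 1800 rpm; n = 1800×(1−0.0532) = 1704 rpm
ω = 2π×1704/60 = 178.4 rad/s
τ = P_out/ω = 203423/178.4 = 1140 N·m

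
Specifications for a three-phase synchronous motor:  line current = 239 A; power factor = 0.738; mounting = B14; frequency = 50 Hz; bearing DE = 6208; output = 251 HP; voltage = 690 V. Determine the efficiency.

88.8 %

P_out = 251 × 746 = 187246 W
P_in = √3·V_L·I_L·cosφ = 1.732 × 690 × 239 × 0.738 = 210791 W
η = P_out / P_in = 187246 / 210791 = 0.888 = 88.8%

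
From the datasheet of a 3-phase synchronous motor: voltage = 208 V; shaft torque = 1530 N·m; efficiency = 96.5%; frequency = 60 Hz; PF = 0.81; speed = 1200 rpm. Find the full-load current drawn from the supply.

683 A

ω = 2π×1200/60 = 125.7 rad/s; P_out = τω = 1530 × 125.7 = 192321 W
P_in = P_out / η = 192321 / 0.965 = 199296 W
I_L = P_in / (√3·V_L·cosφ) = 199296 / (1.732 × 208 × 0.81) = 683 A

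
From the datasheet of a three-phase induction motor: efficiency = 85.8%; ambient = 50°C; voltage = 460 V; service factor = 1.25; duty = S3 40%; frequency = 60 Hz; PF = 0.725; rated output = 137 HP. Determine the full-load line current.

206 A

P_out = 137 × 746 = 102202 W
P_in = P_out / η = 102202 / 0.858 = 119117 W
I_L = P_in / (√3·V_L·cosφ) = 119117 / (1.732 × 460 × 0.725) = 206 A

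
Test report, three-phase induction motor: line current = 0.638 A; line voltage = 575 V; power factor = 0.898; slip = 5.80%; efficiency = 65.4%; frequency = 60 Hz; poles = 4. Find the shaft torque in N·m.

P_in = √3·V·I·cosφ = 1.732 × 575 × 0.638 × 0.898 = 571 W
P_out = η·P_in = 0.654 × 571 = 373 W
n_s = 120×60/4 = 1800 rpm; n = 1800×(1−0.058) = 1696 rpm
ω = 2π×1696/60 = 177.6 rad/s
τ = P_out/ω = 373/177.6 = 2.1 N·m

2.1 N·m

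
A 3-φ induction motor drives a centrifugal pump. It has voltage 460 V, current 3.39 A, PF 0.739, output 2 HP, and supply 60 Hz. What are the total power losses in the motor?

P_in = √3·V·I·cosφ = 1.732×460×3.39×0.739 = 1996 W
P_out = 2×746 = 1492 W
Losses = P_in − P_out = 1996 − 1492 = 504 W

504 W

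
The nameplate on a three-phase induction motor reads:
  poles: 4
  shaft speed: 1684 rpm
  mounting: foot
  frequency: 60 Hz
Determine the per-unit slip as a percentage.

n_s = 120f/p = 120×60/4 = 1800 rpm
s = (n_s − n)/n_s = (1800 − 1684)/1800 = 0.0644

6.4 %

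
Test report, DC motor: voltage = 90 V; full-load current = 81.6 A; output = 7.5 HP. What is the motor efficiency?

76.2 %

P_out = 7.5 × 746 = 5595 W
P_in = V·I = 90 × 81.6 = 7344 W
η = P_out / P_in = 5595 / 7344 = 0.762 = 76.2%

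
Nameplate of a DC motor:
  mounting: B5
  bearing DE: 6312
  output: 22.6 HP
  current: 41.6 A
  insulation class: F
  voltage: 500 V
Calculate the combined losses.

P_in = V·I = 500×41.6 = 20800 W
P_out = 22.6×746 = 16860 W
Losses = P_in − P_out = 20800 − 16860 = 3940 W

3.94 kW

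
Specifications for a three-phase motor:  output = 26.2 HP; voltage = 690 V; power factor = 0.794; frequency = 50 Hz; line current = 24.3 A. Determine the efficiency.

84.8 %

P_out = 26.2 × 746 = 19545 W
P_in = √3·V_L·I_L·cosφ = 1.732 × 690 × 24.3 × 0.794 = 23058 W
η = P_out / P_in = 19545 / 23058 = 0.848 = 84.8%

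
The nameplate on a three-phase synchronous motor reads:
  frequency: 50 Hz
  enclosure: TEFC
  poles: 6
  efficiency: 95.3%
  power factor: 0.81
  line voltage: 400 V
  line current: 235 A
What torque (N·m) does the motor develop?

1200 N·m

P_in = √3·V·I·cosφ = 1.732 × 400 × 235 × 0.81 = 131874 W
P_out = η·P_in = 0.953 × 131874 = 125676 W
n = n_s = 120×50/6 = 1000 rpm (synchronous)
ω = 2π×1000/60 = 104.7 rad/s
τ = P_out/ω = 125676/104.7 = 1200 N·m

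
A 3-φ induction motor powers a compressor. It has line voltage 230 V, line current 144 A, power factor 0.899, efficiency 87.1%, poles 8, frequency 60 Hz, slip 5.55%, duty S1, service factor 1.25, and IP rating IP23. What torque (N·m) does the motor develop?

P_in = √3·V·I·cosφ = 1.732 × 230 × 144 × 0.899 = 51570 W
P_out = η·P_in = 0.871 × 51570 = 44917 W
n_s = 120×60/8 = 900 rpm; n = 900×(1−0.0555) = 850 rpm
ω = 2π×850/60 = 89.01 rad/s
τ = P_out/ω = 44917/89.01 = 505 N·m

505 N·m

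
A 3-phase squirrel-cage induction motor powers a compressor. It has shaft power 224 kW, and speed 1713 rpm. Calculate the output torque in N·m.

1250 N·m

ω = 2π × 1713/60 = 179.4 rad/s
τ = P/ω = 224000/179.4 = 1250 N·m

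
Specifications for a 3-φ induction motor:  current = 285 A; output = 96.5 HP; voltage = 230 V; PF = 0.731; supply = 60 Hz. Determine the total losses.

11 kW

P_in = √3·V·I·cosφ = 1.732×230×285×0.731 = 82992 W
P_out = 96.5×746 = 71989 W
Losses = P_in − P_out = 82992 − 71989 = 11003 W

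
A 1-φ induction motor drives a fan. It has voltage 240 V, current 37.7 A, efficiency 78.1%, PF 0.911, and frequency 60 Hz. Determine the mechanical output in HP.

8.63 HP

P_in = V·I·cosφ = 240 × 37.7 × 0.911 = 8243 W
P_out = η·P_in = 0.781 × 8243 = 6438 W
= 6438/746 = 8.63 HP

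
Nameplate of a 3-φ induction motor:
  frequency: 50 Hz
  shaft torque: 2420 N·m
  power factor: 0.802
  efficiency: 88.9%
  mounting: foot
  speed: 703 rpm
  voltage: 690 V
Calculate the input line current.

209 A

ω = 2π×703/60 = 73.62 rad/s; P_out = τω = 2420 × 73.62 = 178160 W
P_in = P_out / η = 178160 / 0.889 = 200405 W
I_L = P_in / (√3·V_L·cosφ) = 200405 / (1.732 × 690 × 0.802) = 209 A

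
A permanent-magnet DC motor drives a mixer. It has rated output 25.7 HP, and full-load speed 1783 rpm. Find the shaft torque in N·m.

P_out = 25.7 × 746 = 19172 W
ω = 2π × 1783/60 = 186.7 rad/s
τ = P_out/ω = 19172/186.7 = 103 N·m

103 N·m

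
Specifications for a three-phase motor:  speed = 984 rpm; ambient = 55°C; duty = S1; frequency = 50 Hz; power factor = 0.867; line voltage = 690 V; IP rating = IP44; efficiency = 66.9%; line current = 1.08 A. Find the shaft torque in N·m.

7.27 N·m

P_in = √3·V·I·cosφ = 1.732 × 690 × 1.08 × 0.867 = 1119 W
P_out = η·P_in = 0.669 × 1119 = 749 W
n = 984 rpm
ω = 2π×984/60 = 103 rad/s
τ = P_out/ω = 749/103 = 7.27 N·m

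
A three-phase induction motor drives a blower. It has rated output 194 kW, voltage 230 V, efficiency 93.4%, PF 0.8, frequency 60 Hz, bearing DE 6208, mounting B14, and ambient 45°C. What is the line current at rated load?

652 A

P_out = 194 kW = 194000 W
P_in = P_out / η = 194000 / 0.934 = 207709 W
I_L = P_in / (√3·V_L·cosφ) = 207709 / (1.732 × 230 × 0.8) = 652 A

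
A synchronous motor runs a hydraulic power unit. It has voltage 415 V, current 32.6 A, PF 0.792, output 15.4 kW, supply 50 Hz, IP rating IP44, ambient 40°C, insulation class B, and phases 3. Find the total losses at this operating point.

P_in = √3·V·I·cosφ = 1.732×415×32.6×0.792 = 18558 W
P_out = 15400 W
Losses = P_in − P_out = 18558 − 15400 = 3158 W

3160 W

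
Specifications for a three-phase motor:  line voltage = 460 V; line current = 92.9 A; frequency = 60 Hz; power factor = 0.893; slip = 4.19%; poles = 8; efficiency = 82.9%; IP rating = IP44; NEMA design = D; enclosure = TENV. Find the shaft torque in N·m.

P_in = √3·V·I·cosφ = 1.732 × 460 × 92.9 × 0.893 = 66096 W
P_out = η·P_in = 0.829 × 66096 = 54794 W
n_s = 120×60/8 = 900 rpm; n = 900×(1−0.0419) = 862 rpm
ω = 2π×862/60 = 90.27 rad/s
τ = P_out/ω = 54794/90.27 = 607 N·m

607 N·m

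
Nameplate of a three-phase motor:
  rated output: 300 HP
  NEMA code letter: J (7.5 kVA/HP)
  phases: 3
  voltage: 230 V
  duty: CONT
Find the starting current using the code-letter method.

S_LR = 7.5 × 300 = 2250 kVA
I_LR = S_LR/(√3·V_L) = 2250000/(1.732×230) = 5650 A

5650 A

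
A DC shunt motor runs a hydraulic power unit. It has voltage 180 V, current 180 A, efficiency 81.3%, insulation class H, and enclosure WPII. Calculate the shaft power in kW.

26.3 kW

P_in = V·I = 180 × 180 = 32400 W
P_out = η·P_in = 0.813 × 32400 = 26341 W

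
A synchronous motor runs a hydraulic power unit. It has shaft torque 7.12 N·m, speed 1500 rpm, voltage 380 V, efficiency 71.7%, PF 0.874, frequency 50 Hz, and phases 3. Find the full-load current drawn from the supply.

2.71 A

ω = 2π×1500/60 = 157.1 rad/s; P_out = τω = 7.12 × 157.1 = 1119 W
P_in = P_out / η = 1119 / 0.717 = 1561 W
I_L = P_in / (√3·V_L·cosφ) = 1561 / (1.732 × 380 × 0.874) = 2.71 A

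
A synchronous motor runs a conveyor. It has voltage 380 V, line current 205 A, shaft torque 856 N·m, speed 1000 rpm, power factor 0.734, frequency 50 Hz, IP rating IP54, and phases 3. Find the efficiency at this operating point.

90.5 %

ω = 2π × 1000/60 = 104.7 rad/s; P_out = τω = 856 × 104.7 = 89623 W
P_in = √3·V_L·I_L·cosφ = 1.732 × 380 × 205 × 0.734 = 99033 W
η = P_out / P_in = 89623 / 99033 = 0.905 = 90.5%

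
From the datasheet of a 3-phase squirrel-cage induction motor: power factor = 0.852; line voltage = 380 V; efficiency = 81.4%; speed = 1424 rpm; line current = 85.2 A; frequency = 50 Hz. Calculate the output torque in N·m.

261 N·m

P_in = √3·V·I·cosφ = 1.732 × 380 × 85.2 × 0.852 = 47776 W
P_out = η·P_in = 0.814 × 47776 = 38890 W
n = 1424 rpm
ω = 2π×1424/60 = 149.1 rad/s
τ = P_out/ω = 38890/149.1 = 261 N·m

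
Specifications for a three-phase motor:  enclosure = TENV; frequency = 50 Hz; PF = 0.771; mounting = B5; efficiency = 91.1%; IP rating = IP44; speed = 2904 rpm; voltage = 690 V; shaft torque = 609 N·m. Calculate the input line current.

221 A

ω = 2π×2904/60 = 304.1 rad/s; P_out = τω = 609 × 304.1 = 185197 W
P_in = P_out / η = 185197 / 0.911 = 203290 W
I_L = P_in / (√3·V_L·cosφ) = 203290 / (1.732 × 690 × 0.771) = 221 A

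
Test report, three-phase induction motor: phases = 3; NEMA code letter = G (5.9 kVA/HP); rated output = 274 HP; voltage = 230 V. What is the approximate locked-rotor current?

4060 A

S_LR = 5.9 × 274 = 1616.6 kVA
I_LR = S_LR/(√3·V_L) = 1616600/(1.732×230) = 4060 A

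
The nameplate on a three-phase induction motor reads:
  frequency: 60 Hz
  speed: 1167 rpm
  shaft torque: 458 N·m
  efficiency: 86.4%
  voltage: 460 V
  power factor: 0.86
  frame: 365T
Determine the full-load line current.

ω = 2π×1167/60 = 122.2 rad/s; P_out = τω = 458 × 122.2 = 55968 W
P_in = P_out / η = 55968 / 0.864 = 64778 W
I_L = P_in / (√3·V_L·cosφ) = 64778 / (1.732 × 460 × 0.86) = 94.5 A

94.5 A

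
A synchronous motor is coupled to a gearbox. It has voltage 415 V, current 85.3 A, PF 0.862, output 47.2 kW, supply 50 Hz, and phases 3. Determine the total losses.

5650 W

P_in = √3·V·I·cosφ = 1.732×415×85.3×0.862 = 52851 W
P_out = 47200 W
Losses = P_in − P_out = 52851 − 47200 = 5651 W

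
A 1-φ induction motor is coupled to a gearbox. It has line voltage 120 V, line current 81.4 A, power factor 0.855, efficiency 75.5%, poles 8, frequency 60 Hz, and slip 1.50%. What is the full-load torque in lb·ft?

P_in = V·I·cosφ = 120 × 81.4 × 0.855 = 8352 W
P_out = η·P_in = 0.755 × 8352 = 6306 W
n_s = 120×60/8 = 900 rpm; n = 900×(1−0.015) = 887 rpm
ω = 2π×887/60 = 92.89 rad/s
τ = P_out/ω = 6306/92.89 = 67.89 N·m
In lb·ft: 67.89/1.356 = 50.1 lb·ft

50.1 lb·ft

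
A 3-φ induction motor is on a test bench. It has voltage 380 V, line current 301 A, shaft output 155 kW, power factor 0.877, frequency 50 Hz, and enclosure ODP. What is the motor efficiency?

P_out = 155 kW = 155000 W
P_in = √3·V_L·I_L·cosφ = 1.732 × 380 × 301 × 0.877 = 173739 W
η = P_out / P_in = 155000 / 173739 = 0.892 = 89.2%

89.2 %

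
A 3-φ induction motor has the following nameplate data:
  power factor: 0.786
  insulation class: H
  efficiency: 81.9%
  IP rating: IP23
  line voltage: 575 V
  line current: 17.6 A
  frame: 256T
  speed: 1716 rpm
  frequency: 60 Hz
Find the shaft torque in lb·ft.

P_in = √3·V·I·cosφ = 1.732 × 575 × 17.6 × 0.786 = 13777 W
P_out = η·P_in = 0.819 × 13777 = 11283 W
n = 1716 rpm
ω = 2π×1716/60 = 179.7 rad/s
τ = P_out/ω = 11283/179.7 = 62.79 N·m
In lb·ft: 62.79/1.356 = 46.3 lb·ft

46.3 lb·ft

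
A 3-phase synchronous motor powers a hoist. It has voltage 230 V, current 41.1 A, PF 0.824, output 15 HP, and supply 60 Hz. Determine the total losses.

2300 W

P_in = √3·V·I·cosφ = 1.732×230×41.1×0.824 = 13491 W
P_out = 15×746 = 11190 W
Losses = P_in − P_out = 13491 − 11190 = 2301 W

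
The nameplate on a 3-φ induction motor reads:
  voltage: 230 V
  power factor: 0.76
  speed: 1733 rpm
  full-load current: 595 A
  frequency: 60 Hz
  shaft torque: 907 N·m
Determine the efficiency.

91.4 %

ω = 2π × 1733/60 = 181.5 rad/s; P_out = τω = 907 × 181.5 = 164621 W
P_in = √3·V_L·I_L·cosφ = 1.732 × 230 × 595 × 0.76 = 180138 W
η = P_out / P_in = 164621 / 180138 = 0.914 = 91.4%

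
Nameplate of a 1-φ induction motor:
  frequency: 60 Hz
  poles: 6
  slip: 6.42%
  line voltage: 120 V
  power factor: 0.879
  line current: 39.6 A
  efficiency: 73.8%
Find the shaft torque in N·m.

26.2 N·m

P_in = V·I·cosφ = 120 × 39.6 × 0.879 = 4177 W
P_out = η·P_in = 0.738 × 4177 = 3083 W
n_s = 120×60/6 = 1200 rpm; n = 1200×(1−0.0642) = 1123 rpm
ω = 2π×1123/60 = 117.6 rad/s
τ = P_out/ω = 3083/117.6 = 26.2 N·m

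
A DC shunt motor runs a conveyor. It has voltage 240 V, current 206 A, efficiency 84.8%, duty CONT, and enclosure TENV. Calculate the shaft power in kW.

41.9 kW

P_in = V·I = 240 × 206 = 49440 W
P_out = η·P_in = 0.848 × 49440 = 41925 W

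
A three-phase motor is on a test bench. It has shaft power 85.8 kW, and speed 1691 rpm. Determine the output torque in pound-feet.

ω = 2π × 1691/60 = 177.1 rad/s
τ = P/ω = 85800/177.1 = 484.5 N·m
In lb·ft: 484.5/1.356 = 357 lb·ft

357 lb·ft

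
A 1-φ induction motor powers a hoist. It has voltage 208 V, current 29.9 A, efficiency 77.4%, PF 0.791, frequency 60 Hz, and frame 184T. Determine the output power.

P_in = V·I·cosφ = 208 × 29.9 × 0.791 = 4919 W
P_out = η·P_in = 0.774 × 4919 = 3807 W

3.81 kW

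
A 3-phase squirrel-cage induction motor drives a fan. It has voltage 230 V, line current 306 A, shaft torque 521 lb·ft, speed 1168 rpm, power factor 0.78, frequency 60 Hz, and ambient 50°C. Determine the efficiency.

τ = 521 lb·ft × 1.356 = 706.5 N·m
ω = 2π × 1168/60 = 122.3 rad/s; P_out = τω = 706.5 × 122.3 = 86405 W
P_in = √3·V_L·I_L·cosφ = 1.732 × 230 × 306 × 0.78 = 95081 W
η = P_out / P_in = 86405 / 95081 = 0.909 = 90.9%

90.9 %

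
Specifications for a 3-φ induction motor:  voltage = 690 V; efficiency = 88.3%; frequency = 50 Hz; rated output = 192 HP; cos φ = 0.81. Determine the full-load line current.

P_out = 192 × 746 = 143232 W
P_in = P_out / η = 143232 / 0.883 = 162211 W
I_L = P_in / (√3·V_L·cosφ) = 162211 / (1.732 × 690 × 0.81) = 168 A

168 A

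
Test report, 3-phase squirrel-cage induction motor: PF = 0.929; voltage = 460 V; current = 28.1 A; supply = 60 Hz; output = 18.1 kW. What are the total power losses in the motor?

2700 W

P_in = √3·V·I·cosφ = 1.732×460×28.1×0.929 = 20798 W
P_out = 18100 W
Losses = P_in − P_out = 20798 − 18100 = 2698 W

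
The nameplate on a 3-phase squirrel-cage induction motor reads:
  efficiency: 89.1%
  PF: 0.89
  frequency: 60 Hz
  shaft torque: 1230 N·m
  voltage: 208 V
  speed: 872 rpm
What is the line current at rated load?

393 A

ω = 2π×872/60 = 91.32 rad/s; P_out = τω = 1230 × 91.32 = 112324 W
P_in = P_out / η = 112324 / 0.891 = 126065 W
I_L = P_in / (√3·V_L·cosφ) = 126065 / (1.732 × 208 × 0.89) = 393 A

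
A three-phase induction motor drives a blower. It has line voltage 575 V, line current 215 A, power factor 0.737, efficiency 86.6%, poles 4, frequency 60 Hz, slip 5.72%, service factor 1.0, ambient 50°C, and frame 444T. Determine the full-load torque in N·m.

P_in = √3·V·I·cosφ = 1.732 × 575 × 215 × 0.737 = 157805 W
P_out = η·P_in = 0.866 × 157805 = 136659 W
n_s = 120×60/4 = 1800 rpm; n = 1800×(1−0.0572) = 1697 rpm
ω = 2π×1697/60 = 177.7 rad/s
τ = P_out/ω = 136659/177.7 = 769 N·m

769 N·m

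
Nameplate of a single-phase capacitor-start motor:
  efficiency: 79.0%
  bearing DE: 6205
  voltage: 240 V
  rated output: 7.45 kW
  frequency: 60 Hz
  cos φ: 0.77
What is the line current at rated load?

P_out = 7.45 kW = 7450 W
P_in = P_out / η = 7450 / 0.790 = 9430 W
I = P_in / (V·cosφ) = 9430 / (240 × 0.77) = 51 A

51 A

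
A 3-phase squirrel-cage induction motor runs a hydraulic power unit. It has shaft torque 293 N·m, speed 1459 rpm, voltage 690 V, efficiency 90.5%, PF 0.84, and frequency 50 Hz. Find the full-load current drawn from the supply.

49.3 A

ω = 2π×1459/60 = 152.8 rad/s; P_out = τω = 293 × 152.8 = 44770 W
P_in = P_out / η = 44770 / 0.905 = 49470 W
I_L = P_in / (√3·V_L·cosφ) = 49470 / (1.732 × 690 × 0.84) = 49.3 A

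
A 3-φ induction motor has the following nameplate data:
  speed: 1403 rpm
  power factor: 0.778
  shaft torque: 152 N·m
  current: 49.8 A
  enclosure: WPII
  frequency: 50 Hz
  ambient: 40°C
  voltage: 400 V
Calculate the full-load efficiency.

ω = 2π × 1403/60 = 146.9 rad/s; P_out = τω = 152 × 146.9 = 22329 W
P_in = √3·V_L·I_L·cosφ = 1.732 × 400 × 49.8 × 0.778 = 26842 W
η = P_out / P_in = 22329 / 26842 = 0.832 = 83.2%

83.2 %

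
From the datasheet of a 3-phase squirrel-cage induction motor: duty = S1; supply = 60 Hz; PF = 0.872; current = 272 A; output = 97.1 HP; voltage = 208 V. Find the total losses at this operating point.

13000 W

P_in = √3·V·I·cosφ = 1.732×208×272×0.872 = 85447 W
P_out = 97.1×746 = 72437 W
Losses = P_in − P_out = 85447 − 72437 = 13010 W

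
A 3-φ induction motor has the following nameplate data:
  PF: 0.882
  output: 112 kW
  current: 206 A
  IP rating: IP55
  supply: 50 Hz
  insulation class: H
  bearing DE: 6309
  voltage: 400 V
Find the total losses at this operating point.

13.9 kW

P_in = √3·V·I·cosφ = 1.732×400×206×0.882 = 125876 W
P_out = 112000 W
Losses = P_in − P_out = 125876 − 112000 = 13876 W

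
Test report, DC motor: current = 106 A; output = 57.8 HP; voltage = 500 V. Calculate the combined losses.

P_in = V·I = 500×106 = 53000 W
P_out = 57.8×746 = 43119 W
Losses = P_in − P_out = 53000 − 43119 = 9881 W

9.88 kW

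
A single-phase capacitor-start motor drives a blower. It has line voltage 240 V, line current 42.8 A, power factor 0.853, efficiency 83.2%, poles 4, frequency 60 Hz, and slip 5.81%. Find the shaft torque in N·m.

41.1 N·m

P_in = V·I·cosφ = 240 × 42.8 × 0.853 = 8762 W
P_out = η·P_in = 0.832 × 8762 = 7290 W
n_s = 120×60/4 = 1800 rpm; n = 1800×(1−0.0581) = 1695 rpm
ω = 2π×1695/60 = 177.5 rad/s
τ = P_out/ω = 7290/177.5 = 41.1 N·m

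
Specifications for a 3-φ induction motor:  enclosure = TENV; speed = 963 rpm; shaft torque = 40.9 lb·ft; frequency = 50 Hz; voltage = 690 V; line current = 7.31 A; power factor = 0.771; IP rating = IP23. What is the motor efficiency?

83.0 %

τ = 40.9 lb·ft × 1.356 = 55.46 N·m
ω = 2π × 963/60 = 100.8 rad/s; P_out = τω = 55.46 × 100.8 = 5590 W
P_in = √3·V_L·I_L·cosφ = 1.732 × 690 × 7.31 × 0.771 = 6735 W
η = P_out / P_in = 5590 / 6735 = 0.830 = 83.0%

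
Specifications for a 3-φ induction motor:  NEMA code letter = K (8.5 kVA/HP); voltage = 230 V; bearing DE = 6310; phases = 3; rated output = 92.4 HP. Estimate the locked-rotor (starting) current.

S_LR = 8.5 × 92.4 = 785.4 kVA
I_LR = S_LR/(√3·V_L) = 785400/(1.732×230) = 1970 A

1970 A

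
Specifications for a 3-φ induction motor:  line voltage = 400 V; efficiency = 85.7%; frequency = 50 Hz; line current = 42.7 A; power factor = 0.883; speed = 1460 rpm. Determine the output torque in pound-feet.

108 lb·ft

P_in = √3·V·I·cosφ = 1.732 × 400 × 42.7 × 0.883 = 26121 W
P_out = η·P_in = 0.857 × 26121 = 22386 W
n = 1460 rpm
ω = 2π×1460/60 = 152.9 rad/s
τ = P_out/ω = 22386/152.9 = 146.4 N·m
In lb·ft: 146.4/1.356 = 108 lb·ft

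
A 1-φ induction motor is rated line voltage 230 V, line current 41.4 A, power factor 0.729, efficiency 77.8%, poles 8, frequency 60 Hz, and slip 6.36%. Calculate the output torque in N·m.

61.2 N·m

P_in = V·I·cosφ = 230 × 41.4 × 0.729 = 6942 W
P_out = η·P_in = 0.778 × 6942 = 5401 W
n_s = 120×60/8 = 900 rpm; n = 900×(1−0.0636) = 843 rpm
ω = 2π×843/60 = 88.28 rad/s
τ = P_out/ω = 5401/88.28 = 61.2 N·m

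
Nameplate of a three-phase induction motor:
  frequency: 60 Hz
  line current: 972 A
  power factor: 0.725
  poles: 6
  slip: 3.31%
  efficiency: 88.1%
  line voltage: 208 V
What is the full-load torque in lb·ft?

P_in = √3·V·I·cosφ = 1.732 × 208 × 972 × 0.725 = 253872 W
P_out = η·P_in = 0.881 × 253872 = 223661 W
n_s = 120×60/6 = 1200 rpm; n = 1200×(1−0.0331) = 1160 rpm
ω = 2π×1160/60 = 121.5 rad/s
τ = P_out/ω = 223661/121.5 = 1841 N·m
In lb·ft: 1841/1.356 = 1360 lb·ft

1360 lb·ft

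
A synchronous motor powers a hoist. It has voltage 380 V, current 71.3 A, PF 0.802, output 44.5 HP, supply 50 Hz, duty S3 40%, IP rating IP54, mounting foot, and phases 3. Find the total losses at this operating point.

4.44 kW

P_in = √3·V·I·cosφ = 1.732×380×71.3×0.802 = 37635 W
P_out = 44.5×746 = 33197 W
Losses = P_in − P_out = 37635 − 33197 = 4438 W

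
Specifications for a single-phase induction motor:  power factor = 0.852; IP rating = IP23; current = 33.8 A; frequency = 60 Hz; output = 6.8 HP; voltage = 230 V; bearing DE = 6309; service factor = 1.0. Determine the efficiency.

76.6 %

P_out = 6.8 × 746 = 5073 W
P_in = V·I·cosφ = 230 × 33.8 × 0.852 = 6623 W
η = P_out / P_in = 5073 / 6623 = 0.766 = 76.6%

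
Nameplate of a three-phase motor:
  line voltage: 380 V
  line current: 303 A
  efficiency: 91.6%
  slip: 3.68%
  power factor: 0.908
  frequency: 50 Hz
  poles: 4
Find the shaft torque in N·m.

1100 N·m

P_in = √3·V·I·cosφ = 1.732 × 380 × 303 × 0.908 = 181076 W
P_out = η·P_in = 0.916 × 181076 = 165866 W
n_s = 120×50/4 = 1500 rpm; n = 1500×(1−0.0368) = 1445 rpm
ω = 2π×1445/60 = 151.3 rad/s
τ = P_out/ω = 165866/151.3 = 1100 N·m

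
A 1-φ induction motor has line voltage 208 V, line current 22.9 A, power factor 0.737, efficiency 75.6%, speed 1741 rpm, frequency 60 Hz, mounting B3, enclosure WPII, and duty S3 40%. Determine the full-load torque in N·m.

14.6 N·m

P_in = V·I·cosφ = 208 × 22.9 × 0.737 = 3510 W
P_out = η·P_in = 0.756 × 3510 = 2654 W
n = 1741 rpm
ω = 2π×1741/60 = 182.3 rad/s
τ = P_out/ω = 2654/182.3 = 14.6 N·m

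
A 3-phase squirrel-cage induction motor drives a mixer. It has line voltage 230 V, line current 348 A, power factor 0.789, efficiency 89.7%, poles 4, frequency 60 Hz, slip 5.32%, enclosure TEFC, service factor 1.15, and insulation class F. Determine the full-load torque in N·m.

P_in = √3·V·I·cosφ = 1.732 × 230 × 348 × 0.789 = 109379 W
P_out = η·P_in = 0.897 × 109379 = 98113 W
n_s = 120×60/4 = 1800 rpm; n = 1800×(1−0.0532) = 1704 rpm
ω = 2π×1704/60 = 178.4 rad/s
τ = P_out/ω = 98113/178.4 = 550 N·m

550 N·m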